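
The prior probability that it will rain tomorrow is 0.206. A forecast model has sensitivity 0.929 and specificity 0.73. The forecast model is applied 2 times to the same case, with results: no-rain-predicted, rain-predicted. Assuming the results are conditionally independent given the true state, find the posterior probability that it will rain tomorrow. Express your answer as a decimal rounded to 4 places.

Posterior P(H) ≈ 0.0799

Let H be the event that it will rain tomorrow; start with P(H) = 0.206. P('rain-predicted'|H) = 0.929, P('rain-predicted'|¬H) = 0.27.
Update on result 1 ('no-rain-predicted'): P(H) ← 0.071·0.2060 / (0.071·0.2060 + 0.73·0.7940) = 0.014626/0.59425 = 0.0246.
Update on result 2 ('rain-predicted'): P(H) ← 0.929·0.0246 / (0.929·0.0246 + 0.27·0.9754) = 0.022865/0.28622 = 0.0799.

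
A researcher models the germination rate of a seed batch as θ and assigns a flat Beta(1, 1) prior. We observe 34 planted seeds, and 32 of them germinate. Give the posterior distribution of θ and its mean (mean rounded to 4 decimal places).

Observing 32 successes and 2 failures updates Beta(1, 1) by adding the success and failure counts to the two shape parameters: α = 1+32 = 33, β = 1+2 = 3.
E[θ | data] = 33/(33+3) = 0.9167.

Posterior: Beta(33, 3); mean ≈ 0.9167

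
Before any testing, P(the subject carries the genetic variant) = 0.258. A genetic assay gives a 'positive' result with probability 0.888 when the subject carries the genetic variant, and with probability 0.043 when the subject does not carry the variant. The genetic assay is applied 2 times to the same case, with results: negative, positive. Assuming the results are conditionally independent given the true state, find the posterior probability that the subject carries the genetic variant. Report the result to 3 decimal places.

With H the event that the subject carries the genetic variant, the joint likelihood of the observed sequence is P(data|H) = 0.112·0.888 = 0.099456 and P(data|¬H) = 0.957·0.043 = 0.041151.
Bayes: P(H|data) = 0.258·0.099456 / (0.258·0.099456 + 0.742·0.041151) = 0.025660/0.056194 = 0.4566.

Posterior P(H) ≈ 0.457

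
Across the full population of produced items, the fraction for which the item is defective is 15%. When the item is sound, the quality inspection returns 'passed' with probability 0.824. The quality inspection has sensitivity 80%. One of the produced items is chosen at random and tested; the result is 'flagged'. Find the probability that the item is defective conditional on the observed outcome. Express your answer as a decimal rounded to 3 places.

Write H for 'the item is defective'. Prior odds H:¬H = 0.15/0.85 = 0.17647. For the 'flagged' outcome, the likelihood ratio is 0.8/0.176 = 4.5455.
Posterior odds = 0.17647 × 4.5455 = 0.80214, so P(H|E) = 0.80214/(1+0.80214) = 0.445.

P(H | E) ≈ 0.445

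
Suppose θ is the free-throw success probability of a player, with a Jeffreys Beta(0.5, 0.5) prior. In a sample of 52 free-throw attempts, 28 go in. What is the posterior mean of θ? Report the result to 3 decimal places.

The binomial likelihood is conjugate to the Beta prior: with 28 successes and 24 failures, the posterior is Beta(0.5+28, 0.5+24) = Beta(28.5, 24.5).
Posterior mean = α/(α+β) = 28.5/53 = 0.538.

Posterior mean ≈ 0.538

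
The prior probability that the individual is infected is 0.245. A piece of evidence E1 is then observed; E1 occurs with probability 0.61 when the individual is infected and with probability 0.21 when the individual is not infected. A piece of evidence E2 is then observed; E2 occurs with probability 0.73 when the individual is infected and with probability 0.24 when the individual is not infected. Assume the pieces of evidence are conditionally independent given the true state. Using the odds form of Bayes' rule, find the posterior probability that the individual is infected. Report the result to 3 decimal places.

Posterior probability ≈ 0.741

Prior odds = 0.245/(1−0.245) = 0.32450. In log-odds, ln(0.32450) = -1.1255.
Add log likelihood ratios: ln(2.9048) + ln(3.0417) = 2.1788.
Posterior log-odds = 1.0533, so posterior odds = exp(1.0533) = 2.8671. Converting, P(H|E) = 2.8671/3.8671 = 0.741.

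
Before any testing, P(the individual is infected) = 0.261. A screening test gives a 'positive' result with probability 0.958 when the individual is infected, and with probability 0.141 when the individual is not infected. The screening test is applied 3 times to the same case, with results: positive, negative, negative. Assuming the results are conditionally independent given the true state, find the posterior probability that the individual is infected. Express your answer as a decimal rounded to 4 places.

Posterior P(H) ≈ 0.0057

Let H be the event that the individual is infected; start with P(H) = 0.261. P('positive'|H) = 0.958, P('positive'|¬H) = 0.141.
Update on result 1 ('positive'): P(H) ← 0.958·0.2610 / (0.958·0.2610 + 0.141·0.7390) = 0.25004/0.35424 = 0.7058.
Update on result 2 ('negative'): P(H) ← 0.042·0.7058 / (0.042·0.7058 + 0.859·0.2942) = 0.029646/0.28232 = 0.1050.
Update on result 3 ('negative'): P(H) ← 0.042·0.1050 / (0.042·0.1050 + 0.859·0.8950) = 0.0044103/0.77321 = 0.0057.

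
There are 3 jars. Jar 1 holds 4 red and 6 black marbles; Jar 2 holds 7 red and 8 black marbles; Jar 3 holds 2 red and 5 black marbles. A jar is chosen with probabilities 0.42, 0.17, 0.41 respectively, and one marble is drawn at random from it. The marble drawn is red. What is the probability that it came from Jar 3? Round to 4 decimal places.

Posterior probability ≈ 0.3214

P(red|Jar 1) = 0.4; P(red|Jar 2) = 0.4667; P(red|Jar 3) = 0.2857.
Prior × likelihood for each source: 0.42·0.4=0.1680, 0.17·0.4667=0.07933, 0.41·0.2857=0.1171. Summing gives P(red) = 0.36448.
P(Jar 3 | red) = 0.1171 / 0.36448 = 0.3214.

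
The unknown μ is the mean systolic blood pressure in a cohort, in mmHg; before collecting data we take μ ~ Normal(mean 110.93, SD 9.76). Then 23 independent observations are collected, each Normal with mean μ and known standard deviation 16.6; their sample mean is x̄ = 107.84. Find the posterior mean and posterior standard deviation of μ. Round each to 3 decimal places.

Posterior mean ≈ 108.185; posterior SD ≈ 3.262

Prior precision 1/τ₀² = 1/9.76² = 0.0104979; data precision n/σ² = 23/16.6² = 0.0834664.
Posterior precision = 0.0104979 + 0.0834664 = 0.0939642, giving posterior SD = 1/√0.0939642 = 3.262.
Posterior mean = (0.0104979·110.93 + 0.0834664·107.84) / 0.0939642 = 108.185.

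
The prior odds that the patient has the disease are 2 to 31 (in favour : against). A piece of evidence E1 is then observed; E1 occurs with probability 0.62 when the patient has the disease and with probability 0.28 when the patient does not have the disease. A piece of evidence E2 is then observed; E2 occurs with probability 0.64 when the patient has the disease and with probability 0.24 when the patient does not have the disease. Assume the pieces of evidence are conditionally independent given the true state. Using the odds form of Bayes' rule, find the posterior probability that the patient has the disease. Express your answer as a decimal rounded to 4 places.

Posterior probability ≈ 0.2759

Prior odds = 2/31 = 0.064516.
Likelihood ratio for E1 = 0.62/0.28 = 2.2143.
Likelihood ratio for E2 = 0.64/0.24 = 2.6667.
Posterior odds = prior odds × LR₁ × LR₂ = 0.38095.
Posterior probability = odds/(1+odds) = 0.38095/1.3810 = 0.2759.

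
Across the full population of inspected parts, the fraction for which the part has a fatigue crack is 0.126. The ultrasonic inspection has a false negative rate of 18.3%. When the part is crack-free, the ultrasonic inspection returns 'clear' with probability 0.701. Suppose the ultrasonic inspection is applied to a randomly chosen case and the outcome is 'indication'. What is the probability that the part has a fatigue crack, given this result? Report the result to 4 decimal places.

Let H be the event that the part has a fatigue crack. P(H) = 0.126, so P(¬H) = 0.874. With E the 'indication' result, P(E|H) = 0.817 and P(E|¬H) = 0.299.
P(E) = 0.817·0.126 + 0.299·0.874 = 0.10294 + 0.26133 = 0.36427.
By Bayes' theorem, P(H|E) = 0.10294 / 0.36427 = 0.2826.

P(H | E) ≈ 0.2826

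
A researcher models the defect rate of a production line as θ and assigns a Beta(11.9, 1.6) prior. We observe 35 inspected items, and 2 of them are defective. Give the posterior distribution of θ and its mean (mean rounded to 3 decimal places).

The binomial likelihood is conjugate to the Beta prior: with 2 successes and 33 failures, the posterior is Beta(11.9+2, 1.6+33) = Beta(13.9, 34.6).
E[θ | data] = 13.9/(13.9+34.6) = 0.287.

Posterior: Beta(13.9, 34.6); mean ≈ 0.287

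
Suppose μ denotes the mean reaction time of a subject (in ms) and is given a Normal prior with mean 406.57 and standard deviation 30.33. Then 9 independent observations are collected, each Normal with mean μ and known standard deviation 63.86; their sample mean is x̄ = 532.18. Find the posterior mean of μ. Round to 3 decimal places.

Posterior mean ≈ 490.727

With known σ, the Normal prior is conjugate. Weight on the data is w = (n/σ²)/(n/σ² + 1/τ₀²) = 0.00220691/(0.00220691+0.00108706) = 0.66998.
Posterior mean = w·x̄ + (1−w)·μ₀ = 0.66998·532.18 + 0.33002·406.57 = 490.727.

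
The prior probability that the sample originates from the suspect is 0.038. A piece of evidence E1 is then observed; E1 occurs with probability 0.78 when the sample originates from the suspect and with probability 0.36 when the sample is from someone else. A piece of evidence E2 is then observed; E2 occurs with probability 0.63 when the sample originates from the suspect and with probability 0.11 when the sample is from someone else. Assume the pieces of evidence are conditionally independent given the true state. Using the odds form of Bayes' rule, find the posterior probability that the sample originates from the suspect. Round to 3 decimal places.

Prior odds = 0.038/(1−0.038) = 0.039501.
Likelihood ratio for E1 = 0.78/0.36 = 2.1667.
Likelihood ratio for E2 = 0.63/0.11 = 5.7273.
Posterior odds = prior odds × LR₁ × LR₂ = 0.49017.
Posterior probability = odds/(1+odds) = 0.49017/1.4902 = 0.329.

Posterior probability ≈ 0.329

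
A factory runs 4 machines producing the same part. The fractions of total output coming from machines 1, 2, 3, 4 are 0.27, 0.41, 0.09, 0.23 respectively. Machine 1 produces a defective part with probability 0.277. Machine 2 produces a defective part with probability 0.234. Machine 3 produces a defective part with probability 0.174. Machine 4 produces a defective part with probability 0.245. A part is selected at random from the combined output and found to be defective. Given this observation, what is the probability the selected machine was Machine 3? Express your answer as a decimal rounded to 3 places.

P(defective|M1) = 0.277; P(defective|M2) = 0.234; P(defective|M3) = 0.174; P(defective|M4) = 0.245.
Prior × likelihood for each source: 0.27·0.277=0.07479, 0.41·0.234=0.09594, 0.09·0.174=0.01566, 0.23·0.245=0.05635. Summing gives P(defective) = 0.24274.
P(Machine 3 | defective) = 0.01566 / 0.24274 = 0.065.

Posterior probability ≈ 0.065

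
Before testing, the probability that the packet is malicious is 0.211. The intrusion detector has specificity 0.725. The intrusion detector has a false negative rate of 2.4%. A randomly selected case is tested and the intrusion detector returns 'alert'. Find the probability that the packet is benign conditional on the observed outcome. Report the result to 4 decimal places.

Write H for 'the packet is malicious'. Prior odds H:¬H = 0.211/0.789 = 0.26743. For the 'alert' outcome, the likelihood ratio is 0.976/0.275 = 3.5491.
Posterior odds = 0.26743 × 3.5491 = 0.94912, so P(H|E) = 0.94912/(1+0.94912) = 0.4869. Then P(¬H|E) = 1 − 0.4869 = 0.5131.

P(¬H | E) ≈ 0.5131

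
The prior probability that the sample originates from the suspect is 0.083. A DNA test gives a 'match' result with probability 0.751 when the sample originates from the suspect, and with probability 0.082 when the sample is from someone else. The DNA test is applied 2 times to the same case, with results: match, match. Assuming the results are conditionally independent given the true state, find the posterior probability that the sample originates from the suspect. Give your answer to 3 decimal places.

Posterior P(H) ≈ 0.884

Let H be the event that the sample originates from the suspect; start with P(H) = 0.083. P('match'|H) = 0.751, P('match'|¬H) = 0.082.
Update on result 1 ('match'): P(H) ← 0.751·0.0830 / (0.751·0.0830 + 0.082·0.9170) = 0.062333/0.13753 = 0.4532.
Update on result 2 ('match'): P(H) ← 0.751·0.4532 / (0.751·0.4532 + 0.082·0.5468) = 0.34038/0.38522 = 0.8836.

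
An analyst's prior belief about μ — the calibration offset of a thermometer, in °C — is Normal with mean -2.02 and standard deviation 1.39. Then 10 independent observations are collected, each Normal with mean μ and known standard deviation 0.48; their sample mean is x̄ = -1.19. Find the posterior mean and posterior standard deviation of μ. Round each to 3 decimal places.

With known σ, the Normal prior is conjugate. Weight on the data is w = (n/σ²)/(n/σ² + 1/τ₀²) = 43.4028/(43.4028+0.517572) = 0.98822.
Posterior mean = w·x̄ + (1−w)·μ₀ = 0.98822·-1.19 + 0.011784·-2.02 = -1.200. Posterior variance = 1/(43.4028+0.517572) = 0.0227685, so SD = 0.151.

Posterior mean ≈ -1.200; posterior SD ≈ 0.151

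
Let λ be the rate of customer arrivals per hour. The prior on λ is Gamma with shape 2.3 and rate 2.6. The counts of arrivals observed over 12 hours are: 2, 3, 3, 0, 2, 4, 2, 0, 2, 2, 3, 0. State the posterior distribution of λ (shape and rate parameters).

The Poisson likelihood adds the total count to the shape and the number of exposure periods to the rate. Here ∑xᵢ = 23 and n = 12, so shape 2.3→25.3 and rate 2.6→14.6.

Posterior: Gamma(shape=25.3, rate=14.6)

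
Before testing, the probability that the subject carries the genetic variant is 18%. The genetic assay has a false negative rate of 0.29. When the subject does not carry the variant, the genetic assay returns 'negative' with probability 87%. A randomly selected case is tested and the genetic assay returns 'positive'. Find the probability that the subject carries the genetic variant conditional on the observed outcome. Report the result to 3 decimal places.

Write H for 'the subject carries the genetic variant'. Prior odds H:¬H = 0.18/0.82 = 0.21951. For the 'positive' outcome, the likelihood ratio is 0.71/0.13 = 5.4615.
Posterior odds = 0.21951 × 5.4615 = 1.1989, so P(H|E) = 1.1989/(1+1.1989) = 0.545.

P(H | E) ≈ 0.545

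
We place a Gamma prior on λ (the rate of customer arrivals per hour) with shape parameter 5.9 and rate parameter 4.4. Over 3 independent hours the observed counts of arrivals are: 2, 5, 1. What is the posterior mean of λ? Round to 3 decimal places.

Total count ∑xᵢ = 8 over n = 3 hours.
Gamma is conjugate to the Poisson likelihood: posterior is Gamma(shape = 5.9+8 = 13.9, rate = 4.4+3 = 7.4).
Posterior mean = shape/rate = 13.9/7.4 = 1.878.

Posterior mean ≈ 1.878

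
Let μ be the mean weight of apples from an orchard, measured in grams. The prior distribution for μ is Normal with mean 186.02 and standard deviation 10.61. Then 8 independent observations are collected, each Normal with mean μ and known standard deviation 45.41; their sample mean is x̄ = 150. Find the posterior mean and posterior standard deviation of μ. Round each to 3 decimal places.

Posterior mean ≈ 175.071; posterior SD ≈ 8.852

Prior precision 1/τ₀² = 1/10.61² = 0.00888320; data precision n/σ² = 8/45.41² = 0.00387960.
Posterior precision = 0.00888320 + 0.00387960 = 0.0127628, giving posterior SD = 1/√0.0127628 = 8.852.
Posterior mean = (0.00888320·186.02 + 0.00387960·150) / 0.0127628 = 175.071.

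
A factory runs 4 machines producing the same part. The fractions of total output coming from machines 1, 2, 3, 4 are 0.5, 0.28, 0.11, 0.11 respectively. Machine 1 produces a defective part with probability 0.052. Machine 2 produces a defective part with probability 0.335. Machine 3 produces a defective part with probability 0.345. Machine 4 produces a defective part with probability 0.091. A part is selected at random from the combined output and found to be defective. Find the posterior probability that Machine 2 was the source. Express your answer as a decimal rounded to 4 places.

Tabulate prior·likelihood by source: [1] prior 0.5, lik 0.052, product 0.02600; [2] prior 0.28, lik 0.335, product 0.09380; [3] prior 0.11, lik 0.345, product 0.03795; [4] prior 0.11, lik 0.091, product 0.01001.
Normalizing constant = 0.16776; the posterior for Machine 2 is its product over the sum, 0.09380/0.16776 = 0.5591.

Posterior probability ≈ 0.5591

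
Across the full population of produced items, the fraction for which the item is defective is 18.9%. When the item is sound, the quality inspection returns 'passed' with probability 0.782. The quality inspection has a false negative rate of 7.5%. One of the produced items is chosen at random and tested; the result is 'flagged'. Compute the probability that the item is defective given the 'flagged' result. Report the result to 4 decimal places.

P(H | E) ≈ 0.4972

Let H be the event that the item is defective. P(H) = 0.189, so P(¬H) = 0.811. With E the 'flagged' result, P(E|H) = 0.925 and P(E|¬H) = 0.218.
P(E) = 0.925·0.189 + 0.218·0.811 = 0.17483 + 0.17680 = 0.35162.
By Bayes' theorem, P(H|E) = 0.17483 / 0.35162 = 0.4972.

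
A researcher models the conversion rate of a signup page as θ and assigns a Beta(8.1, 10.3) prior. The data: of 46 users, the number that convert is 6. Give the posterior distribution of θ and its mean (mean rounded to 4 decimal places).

Posterior: Beta(14.1, 50.3); mean ≈ 0.2189

The binomial likelihood is conjugate to the Beta prior: with 6 successes and 40 failures, the posterior is Beta(8.1+6, 10.3+40) = Beta(14.1, 50.3).
E[θ | data] = 14.1/(14.1+50.3) = 0.2189.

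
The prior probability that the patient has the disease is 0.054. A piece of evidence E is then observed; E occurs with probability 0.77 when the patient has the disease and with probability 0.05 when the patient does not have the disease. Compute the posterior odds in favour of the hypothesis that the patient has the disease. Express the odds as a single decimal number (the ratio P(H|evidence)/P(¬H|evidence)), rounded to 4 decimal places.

Prior odds = 0.054/(1−0.054) = 0.057082. In log-odds, ln(0.057082) = -2.8633.
Add log likelihood ratio: ln(15.400) = 2.7344.
Posterior log-odds = -0.12889, so posterior odds = exp(-0.12889) = 0.87907.

Posterior odds ≈ 0.8791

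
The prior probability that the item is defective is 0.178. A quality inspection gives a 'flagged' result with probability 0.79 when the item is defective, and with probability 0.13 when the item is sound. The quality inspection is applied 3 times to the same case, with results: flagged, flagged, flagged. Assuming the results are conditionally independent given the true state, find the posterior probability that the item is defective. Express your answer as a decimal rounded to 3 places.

Posterior P(H) ≈ 0.980

With H the event that the item is defective, the joint likelihood of the observed sequence is P(data|H) = 0.79·0.79·0.79 = 0.49304 and P(data|¬H) = 0.13·0.13·0.13 = 0.0021970.
Bayes: P(H|data) = 0.178·0.49304 / (0.178·0.49304 + 0.822·0.0021970) = 0.087761/0.089567 = 0.9798.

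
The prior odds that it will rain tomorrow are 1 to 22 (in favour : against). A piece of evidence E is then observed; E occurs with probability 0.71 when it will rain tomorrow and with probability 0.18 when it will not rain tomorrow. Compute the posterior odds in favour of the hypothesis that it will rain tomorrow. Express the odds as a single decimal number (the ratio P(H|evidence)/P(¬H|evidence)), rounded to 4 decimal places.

Prior odds = 1/22 = 0.045455.
Likelihood ratio for E = 0.71/0.18 = 3.9444.
Posterior odds = prior odds × LR = 0.17929.

Posterior odds ≈ 0.1793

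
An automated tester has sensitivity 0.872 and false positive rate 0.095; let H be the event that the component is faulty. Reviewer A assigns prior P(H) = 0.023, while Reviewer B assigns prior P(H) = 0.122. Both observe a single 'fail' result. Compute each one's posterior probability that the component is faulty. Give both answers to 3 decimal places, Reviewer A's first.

Reviewer A: 0.178; Reviewer B: 0.561

The likelihood ratio for a 'fail' result is 0.872/0.095 = 9.1789.
Reviewer A: prior odds 0.023/0.977 = 0.023541; posterior odds 0.21609; posterior probability 0.178.
Reviewer B: prior odds 0.122/0.878 = 0.13895; posterior odds 1.2754; posterior probability 0.561.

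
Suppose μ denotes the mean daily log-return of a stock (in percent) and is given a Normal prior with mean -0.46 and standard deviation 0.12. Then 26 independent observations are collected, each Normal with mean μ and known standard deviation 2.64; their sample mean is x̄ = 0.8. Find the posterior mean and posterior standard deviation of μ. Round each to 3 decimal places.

Prior precision 1/τ₀² = 1/0.12² = 69.4444; data precision n/σ² = 26/2.64² = 3.73049.
Posterior precision = 69.4444 + 3.73049 = 73.1749, giving posterior SD = 1/√73.1749 = 0.117.
Posterior mean = (69.4444·-0.46 + 3.73049·0.8) / 73.1749 = -0.396.

Posterior mean ≈ -0.396; posterior SD ≈ 0.117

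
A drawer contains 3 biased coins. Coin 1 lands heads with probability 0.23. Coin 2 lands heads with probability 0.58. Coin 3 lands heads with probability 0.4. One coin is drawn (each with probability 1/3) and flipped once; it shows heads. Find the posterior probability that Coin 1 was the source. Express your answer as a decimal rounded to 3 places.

Tabulate prior·likelihood by source: [1] prior 0.333333, lik 0.23, product 0.07667; [2] prior 0.333333, lik 0.58, product 0.1933; [3] prior 0.333333, lik 0.4, product 0.1333.
Normalizing constant = 0.40333; the posterior for Coin 1 is its product over the sum, 0.07667/0.40333 = 0.190.

Posterior probability ≈ 0.190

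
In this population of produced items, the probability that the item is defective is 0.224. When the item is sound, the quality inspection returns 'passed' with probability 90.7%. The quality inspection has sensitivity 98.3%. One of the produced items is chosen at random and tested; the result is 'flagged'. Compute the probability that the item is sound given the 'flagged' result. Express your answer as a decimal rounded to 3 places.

Write H for 'the item is defective'. Prior odds H:¬H = 0.224/0.776 = 0.28866. For the 'flagged' outcome, the likelihood ratio is 0.983/0.093 = 10.570.
Posterior odds = 0.28866 × 10.570 = 3.0511, so P(H|E) = 3.0511/(1+3.0511) = 0.753. Then P(¬H|E) = 1 − 0.753 = 0.247.

P(¬H | E) ≈ 0.247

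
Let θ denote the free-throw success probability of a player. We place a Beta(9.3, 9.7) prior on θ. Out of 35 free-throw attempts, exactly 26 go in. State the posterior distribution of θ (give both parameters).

The binomial likelihood is conjugate to the Beta prior: with 26 successes and 9 failures, the posterior is Beta(9.3+26, 9.7+9) = Beta(35.3, 18.7).

Posterior: Beta(35.3, 18.7)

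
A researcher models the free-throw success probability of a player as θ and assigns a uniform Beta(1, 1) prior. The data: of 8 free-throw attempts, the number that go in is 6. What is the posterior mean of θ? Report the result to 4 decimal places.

Posterior mean ≈ 0.7000

The binomial likelihood is conjugate to the Beta prior: with 6 successes and 2 failures, the posterior is Beta(1+6, 1+2) = Beta(7, 3).
E[θ | data] = 7/(7+3) = 0.7000.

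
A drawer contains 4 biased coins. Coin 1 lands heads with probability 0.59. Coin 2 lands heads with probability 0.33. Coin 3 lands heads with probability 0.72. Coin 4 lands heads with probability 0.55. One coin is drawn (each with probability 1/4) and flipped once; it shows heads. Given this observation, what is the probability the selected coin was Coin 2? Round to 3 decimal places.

Posterior probability ≈ 0.151

P(heads|C1) = 0.59; P(heads|C2) = 0.33; P(heads|C3) = 0.72; P(heads|C4) = 0.55.
Prior × likelihood for each source: 0.25·0.59=0.1475, 0.25·0.33=0.08250, 0.25·0.72=0.1800, 0.25·0.55=0.1375. Summing gives P(heads) = 0.54750.
P(Coin 2 | heads) = 0.08250 / 0.54750 = 0.151.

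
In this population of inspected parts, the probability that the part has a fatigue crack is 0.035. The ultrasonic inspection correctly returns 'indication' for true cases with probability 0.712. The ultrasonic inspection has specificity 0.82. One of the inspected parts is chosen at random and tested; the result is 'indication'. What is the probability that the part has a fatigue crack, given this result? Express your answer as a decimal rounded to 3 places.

Write H for 'the part has a fatigue crack'. Prior odds H:¬H = 0.035/0.965 = 0.036269. For the 'indication' outcome, the likelihood ratio is 0.712/0.18 = 3.9556.
Posterior odds = 0.036269 × 3.9556 = 0.14347, so P(H|E) = 0.14347/(1+0.14347) = 0.125.

P(H | E) ≈ 0.125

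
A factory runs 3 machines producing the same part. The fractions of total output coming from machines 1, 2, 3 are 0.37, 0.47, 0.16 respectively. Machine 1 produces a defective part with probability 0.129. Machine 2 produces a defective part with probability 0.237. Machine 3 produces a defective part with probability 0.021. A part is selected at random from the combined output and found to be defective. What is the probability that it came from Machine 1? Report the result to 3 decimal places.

Posterior probability ≈ 0.294

P(defective|M1) = 0.129; P(defective|M2) = 0.237; P(defective|M3) = 0.021.
Prior × likelihood for each source: 0.37·0.129=0.04773, 0.47·0.237=0.1114, 0.16·0.021=0.003360. Summing gives P(defective) = 0.16248.
P(Machine 1 | defective) = 0.04773 / 0.16248 = 0.294.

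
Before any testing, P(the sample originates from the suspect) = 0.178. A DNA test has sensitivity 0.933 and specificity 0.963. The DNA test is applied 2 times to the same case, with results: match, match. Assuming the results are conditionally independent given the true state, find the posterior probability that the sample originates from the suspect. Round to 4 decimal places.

Posterior P(H) ≈ 0.9928

With H the event that the sample originates from the suspect, the joint likelihood of the observed sequence is P(data|H) = 0.933·0.933 = 0.87049 and P(data|¬H) = 0.037·0.037 = 0.0013690.
Bayes: P(H|data) = 0.178·0.87049 / (0.178·0.87049 + 0.822·0.0013690) = 0.15495/0.15607 = 0.9928.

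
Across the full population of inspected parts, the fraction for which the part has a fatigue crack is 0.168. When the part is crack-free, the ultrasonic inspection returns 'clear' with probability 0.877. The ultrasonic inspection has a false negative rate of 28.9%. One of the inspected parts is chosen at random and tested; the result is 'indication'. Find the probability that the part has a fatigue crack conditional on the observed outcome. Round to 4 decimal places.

Let H be the event that the part has a fatigue crack. P(H) = 0.168, so P(¬H) = 0.832. With E the 'indication' result, P(E|H) = 0.711 and P(E|¬H) = 0.123.
P(E) = 0.711·0.168 + 0.123·0.832 = 0.11945 + 0.10234 = 0.22178.
By Bayes' theorem, P(H|E) = 0.11945 / 0.22178 = 0.5386.

P(H | E) ≈ 0.5386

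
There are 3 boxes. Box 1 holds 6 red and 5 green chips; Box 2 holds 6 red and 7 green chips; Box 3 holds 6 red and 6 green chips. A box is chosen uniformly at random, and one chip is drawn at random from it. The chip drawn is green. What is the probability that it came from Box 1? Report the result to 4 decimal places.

Posterior probability ≈ 0.3044

Tabulate prior·likelihood by source: [1] prior 0.333333, lik 0.4545, product 0.1515; [2] prior 0.333333, lik 0.5385, product 0.1795; [3] prior 0.333333, lik 0.5, product 0.1667.
Normalizing constant = 0.49767; the posterior for Box 1 is its product over the sum, 0.1515/0.49767 = 0.3044.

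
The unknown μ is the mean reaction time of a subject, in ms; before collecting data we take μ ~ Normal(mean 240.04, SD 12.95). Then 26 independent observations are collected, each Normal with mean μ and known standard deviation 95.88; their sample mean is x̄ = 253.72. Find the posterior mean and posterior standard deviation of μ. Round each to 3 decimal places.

Posterior mean ≈ 244.441; posterior SD ≈ 10.665

With known σ, the Normal prior is conjugate. Weight on the data is w = (n/σ²)/(n/σ² + 1/τ₀²) = 0.00282825/(0.00282825+0.00596294) = 0.32171.
Posterior mean = w·x̄ + (1−w)·μ₀ = 0.32171·253.72 + 0.67829·240.04 = 244.441. Posterior variance = 1/(0.00282825+0.00596294) = 113.750, so SD = 10.665.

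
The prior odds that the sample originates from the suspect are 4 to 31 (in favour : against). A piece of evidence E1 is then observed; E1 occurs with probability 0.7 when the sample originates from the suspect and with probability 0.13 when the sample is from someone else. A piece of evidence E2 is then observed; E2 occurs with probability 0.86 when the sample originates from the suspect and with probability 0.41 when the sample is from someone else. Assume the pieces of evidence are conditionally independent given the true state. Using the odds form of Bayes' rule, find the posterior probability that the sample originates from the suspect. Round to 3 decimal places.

Prior odds = 4/31 = 0.12903. In log-odds, ln(0.12903) = -2.0477.
Add log likelihood ratios: ln(5.3846) + ln(2.0976) = 2.4243.
Posterior log-odds = 0.37663, so posterior odds = exp(0.37663) = 1.4574. Converting, P(H|E) = 1.4574/2.4574 = 0.593.

Posterior probability ≈ 0.593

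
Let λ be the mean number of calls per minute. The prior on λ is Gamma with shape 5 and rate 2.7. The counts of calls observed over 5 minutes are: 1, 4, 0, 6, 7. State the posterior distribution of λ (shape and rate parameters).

Posterior: Gamma(shape=23, rate=7.7)

The Poisson likelihood adds the total count to the shape and the number of exposure periods to the rate. Here ∑xᵢ = 18 and n = 5, so shape 5→23 and rate 2.7→7.7.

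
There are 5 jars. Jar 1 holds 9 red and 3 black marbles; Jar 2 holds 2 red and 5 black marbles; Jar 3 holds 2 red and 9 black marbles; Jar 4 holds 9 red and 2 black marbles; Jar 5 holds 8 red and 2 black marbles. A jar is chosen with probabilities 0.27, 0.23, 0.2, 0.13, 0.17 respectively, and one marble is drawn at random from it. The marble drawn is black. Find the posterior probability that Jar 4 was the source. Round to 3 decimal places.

Posterior probability ≈ 0.052

P(black|Jar 1) = 0.25; P(black|Jar 2) = 0.7143; P(black|Jar 3) = 0.8182; P(black|Jar 4) = 0.1818; P(black|Jar 5) = 0.2.
Prior × likelihood for each source: 0.27·0.25=0.06750, 0.23·0.7143=0.1643, 0.2·0.8182=0.1636, 0.13·0.1818=0.02364, 0.17·0.2=0.03400. Summing gives P(black) = 0.45306.
P(Jar 4 | black) = 0.02364 / 0.45306 = 0.052.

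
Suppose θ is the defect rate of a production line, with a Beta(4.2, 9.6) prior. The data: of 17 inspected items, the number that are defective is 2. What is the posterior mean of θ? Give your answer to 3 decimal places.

Observing 2 successes and 15 failures updates Beta(4.2, 9.6) by adding the success and failure counts to the two shape parameters: α = 4.2+2 = 6.2, β = 9.6+15 = 24.6.
Posterior mean = α/(α+β) = 6.2/30.8 = 0.201.

Posterior mean ≈ 0.201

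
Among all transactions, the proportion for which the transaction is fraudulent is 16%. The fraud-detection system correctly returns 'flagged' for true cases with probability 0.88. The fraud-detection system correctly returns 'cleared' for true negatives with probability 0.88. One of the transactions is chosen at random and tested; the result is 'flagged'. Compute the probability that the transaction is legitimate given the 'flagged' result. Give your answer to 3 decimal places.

P(¬H | E) ≈ 0.417

Write H for 'the transaction is fraudulent'. Prior odds H:¬H = 0.16/0.84 = 0.19048. For the 'flagged' outcome, the likelihood ratio is 0.88/0.12 = 7.3333.
Posterior odds = 0.19048 × 7.3333 = 1.3968, so P(H|E) = 1.3968/(1+1.3968) = 0.583. Then P(¬H|E) = 1 − 0.583 = 0.417.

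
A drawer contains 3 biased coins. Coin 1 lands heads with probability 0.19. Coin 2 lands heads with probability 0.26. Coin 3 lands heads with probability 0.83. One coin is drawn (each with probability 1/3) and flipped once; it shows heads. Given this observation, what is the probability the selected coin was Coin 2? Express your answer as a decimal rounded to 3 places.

P(heads|C1) = 0.19; P(heads|C2) = 0.26; P(heads|C3) = 0.83.
Prior × likelihood for each source: 0.333333·0.19=0.06333, 0.333333·0.26=0.08667, 0.333333·0.83=0.2767. Summing gives P(heads) = 0.42667.
P(Coin 2 | heads) = 0.08667 / 0.42667 = 0.203.

Posterior probability ≈ 0.203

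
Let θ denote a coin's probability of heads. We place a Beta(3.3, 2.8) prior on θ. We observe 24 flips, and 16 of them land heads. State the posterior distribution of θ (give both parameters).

The binomial likelihood is conjugate to the Beta prior: with 16 successes and 8 failures, the posterior is Beta(3.3+16, 2.8+8) = Beta(19.3, 10.8).

Posterior: Beta(19.3, 10.8)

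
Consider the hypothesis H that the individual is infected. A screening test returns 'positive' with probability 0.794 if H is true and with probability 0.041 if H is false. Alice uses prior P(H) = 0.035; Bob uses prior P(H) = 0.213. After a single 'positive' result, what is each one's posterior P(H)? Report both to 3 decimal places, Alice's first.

Alice: 0.413; Bob: 0.840

The likelihood ratio for a 'positive' result is 0.794/0.041 = 19.366.
Alice: prior odds 0.035/0.965 = 0.036269; posterior odds 0.70239; posterior probability 0.413.
Bob: prior odds 0.213/0.787 = 0.27065; posterior odds 5.2413; posterior probability 0.840.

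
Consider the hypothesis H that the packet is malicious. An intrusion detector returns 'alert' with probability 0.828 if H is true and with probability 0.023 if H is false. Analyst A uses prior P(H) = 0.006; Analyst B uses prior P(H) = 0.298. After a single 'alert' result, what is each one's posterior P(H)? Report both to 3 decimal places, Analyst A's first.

The likelihood ratio for an 'alert' result is 0.828/0.023 = 36.000.
Analyst A: prior odds 0.006/0.994 = 0.0060362; posterior odds 0.21730; posterior probability 0.179.
Analyst B: prior odds 0.298/0.702 = 0.42450; posterior odds 15.282; posterior probability 0.939.

Analyst A: 0.179; Analyst B: 0.939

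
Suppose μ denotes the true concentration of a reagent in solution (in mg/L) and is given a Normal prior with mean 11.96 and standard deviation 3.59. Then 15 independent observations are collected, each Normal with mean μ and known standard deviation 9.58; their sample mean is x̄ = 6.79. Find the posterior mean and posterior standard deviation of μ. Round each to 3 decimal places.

Posterior mean ≈ 8.454; posterior SD ≈ 2.037

With known σ, the Normal prior is conjugate. Weight on the data is w = (n/σ²)/(n/σ² + 1/τ₀²) = 0.163441/(0.163441+0.0775910) = 0.67809.
Posterior mean = w·x̄ + (1−w)·μ₀ = 0.67809·6.79 + 0.32191·11.96 = 8.454. Posterior variance = 1/(0.163441+0.0775910) = 4.14883, so SD = 2.037.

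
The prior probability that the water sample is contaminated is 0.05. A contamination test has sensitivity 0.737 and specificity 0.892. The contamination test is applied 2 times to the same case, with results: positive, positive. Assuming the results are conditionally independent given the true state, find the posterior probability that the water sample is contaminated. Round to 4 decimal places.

Let H be the event that the water sample is contaminated; start with P(H) = 0.05. P('positive'|H) = 0.737, P('positive'|¬H) = 0.108.
Update on result 1 ('positive'): P(H) ← 0.737·0.0500 / (0.737·0.0500 + 0.108·0.9500) = 0.036850/0.13945 = 0.2643.
Update on result 2 ('positive'): P(H) ← 0.737·0.2643 / (0.737·0.2643 + 0.108·0.7357) = 0.19475/0.27421 = 0.7102.

Posterior P(H) ≈ 0.7102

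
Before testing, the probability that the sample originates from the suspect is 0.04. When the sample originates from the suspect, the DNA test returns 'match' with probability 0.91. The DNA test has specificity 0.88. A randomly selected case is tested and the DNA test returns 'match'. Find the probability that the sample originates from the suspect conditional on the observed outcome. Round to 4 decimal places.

Let H be the event that the sample originates from the suspect. P(H) = 0.04, so P(¬H) = 0.96. With E the 'match' result, P(E|H) = 0.91 and P(E|¬H) = 0.12.
P(E) = 0.91·0.04 + 0.12·0.96 = 0.036400 + 0.11520 = 0.15160.
By Bayes' theorem, P(H|E) = 0.036400 / 0.15160 = 0.2401.

P(H | E) ≈ 0.2401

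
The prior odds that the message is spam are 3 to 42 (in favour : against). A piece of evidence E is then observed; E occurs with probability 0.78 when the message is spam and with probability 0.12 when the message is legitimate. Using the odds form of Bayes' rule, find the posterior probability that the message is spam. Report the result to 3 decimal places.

Posterior probability ≈ 0.317

Prior odds = 3/42 = 0.071429.
Likelihood ratio for E = 0.78/0.12 = 6.5000.
Posterior odds = prior odds × LR = 0.46429.
Posterior probability = odds/(1+odds) = 0.46429/1.4643 = 0.317.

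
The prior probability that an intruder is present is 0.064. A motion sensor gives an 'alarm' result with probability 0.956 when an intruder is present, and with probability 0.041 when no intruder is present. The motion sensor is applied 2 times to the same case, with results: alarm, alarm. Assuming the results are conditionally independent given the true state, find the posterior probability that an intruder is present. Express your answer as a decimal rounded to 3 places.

Posterior P(H) ≈ 0.974

Let H be the event that an intruder is present; start with P(H) = 0.064. P('alarm'|H) = 0.956, P('alarm'|¬H) = 0.041.
Update on result 1 ('alarm'): P(H) ← 0.956·0.0640 / (0.956·0.0640 + 0.041·0.9360) = 0.061184/0.099560 = 0.6145.
Update on result 2 ('alarm'): P(H) ← 0.956·0.6145 / (0.956·0.6145 + 0.041·0.3855) = 0.58750/0.60331 = 0.9738.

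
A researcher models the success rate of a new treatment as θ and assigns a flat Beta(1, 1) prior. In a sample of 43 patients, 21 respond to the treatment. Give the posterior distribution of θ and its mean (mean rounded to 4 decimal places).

The binomial likelihood is conjugate to the Beta prior: with 21 successes and 22 failures, the posterior is Beta(1+21, 1+22) = Beta(22, 23).
Posterior mean = α/(α+β) = 22/45 = 0.4889.

Posterior: Beta(22, 23); mean ≈ 0.4889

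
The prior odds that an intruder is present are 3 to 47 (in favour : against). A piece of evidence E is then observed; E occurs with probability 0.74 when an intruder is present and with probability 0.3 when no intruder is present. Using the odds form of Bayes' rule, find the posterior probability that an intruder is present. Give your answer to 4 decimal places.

Posterior probability ≈ 0.1360

Prior odds = 3/47 = 0.063830.
Likelihood ratio for E = 0.74/0.3 = 2.4667.
Posterior odds = prior odds × LR = 0.15745.
Posterior probability = odds/(1+odds) = 0.15745/1.1574 = 0.1360.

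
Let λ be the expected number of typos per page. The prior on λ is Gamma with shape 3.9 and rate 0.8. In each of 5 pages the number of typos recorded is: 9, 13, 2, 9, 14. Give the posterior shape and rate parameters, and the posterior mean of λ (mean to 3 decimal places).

Total count ∑xᵢ = 47 over n = 5 pages.
Gamma is conjugate to the Poisson likelihood: posterior is Gamma(shape = 3.9+47 = 50.9, rate = 0.8+5 = 5.8).
E[λ | data] = 50.9/5.8 = 8.776.

Posterior: Gamma(shape=50.9, rate=5.8); mean ≈ 8.776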